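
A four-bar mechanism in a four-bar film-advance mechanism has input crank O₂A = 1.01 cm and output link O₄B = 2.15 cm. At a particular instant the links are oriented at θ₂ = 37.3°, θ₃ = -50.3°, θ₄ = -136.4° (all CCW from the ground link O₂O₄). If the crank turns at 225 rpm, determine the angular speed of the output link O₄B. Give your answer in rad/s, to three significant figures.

ω₂ = 23.56 rad/s (from 225 rpm).
Differentiating the loop-closure r₂e^{iθ₂}+r₃e^{iθ₃}=r₁+r₄e^{iθ₄} gives r₂ω₂e^{iθ₂}+r₃ω₃e^{iθ₃}=r₄ω₄e^{iθ₄}.
Eliminating the other unknown: ω₄ = r₂ω₂ sin(θ₂−θ₃) / [r₄ sin(θ₄−θ₃)].
Numerator sine = +0.99912; denominator sine = -0.99768.
Result = 0.0101·23.56·(+0.99912) / (0.0215·(-0.99768)) = -11.085 rad/s; magnitude 11.085 rad/s.

11.1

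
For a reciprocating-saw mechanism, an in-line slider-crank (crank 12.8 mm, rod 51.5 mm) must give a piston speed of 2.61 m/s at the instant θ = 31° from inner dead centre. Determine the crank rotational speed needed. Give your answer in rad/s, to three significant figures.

For an in-line slider-crank, |v_piston| = rω|sinθ|·[1 + r cosθ/√(L² − r² sin²θ)].
With r = 0.0128 m, L = 0.0515 m, θ = 31°: the bracketed kinematic factor |dx/dθ| = 0.0080086 m.
ω = v/|dx/dθ| = 2.61/0.0080086 = 325.9 rad/s.

326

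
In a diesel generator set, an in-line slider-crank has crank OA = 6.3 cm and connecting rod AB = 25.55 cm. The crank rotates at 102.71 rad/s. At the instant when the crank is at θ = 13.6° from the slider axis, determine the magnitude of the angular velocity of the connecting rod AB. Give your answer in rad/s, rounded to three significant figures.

ω = 102.7 rad/s
The rod makes angle φ with the slider axis where L sinφ = r sinθ; differentiating, L cosφ·φ̇ = r ω cosθ.
L cosφ = √(L² − r² sin²θ) = 0.25507 m.
|ω_rod| = r ω |cosθ| / √(L² − r² sin²θ) = 0.063·102.7·0.97196/0.25507 = 24.657 rad/s.

24.7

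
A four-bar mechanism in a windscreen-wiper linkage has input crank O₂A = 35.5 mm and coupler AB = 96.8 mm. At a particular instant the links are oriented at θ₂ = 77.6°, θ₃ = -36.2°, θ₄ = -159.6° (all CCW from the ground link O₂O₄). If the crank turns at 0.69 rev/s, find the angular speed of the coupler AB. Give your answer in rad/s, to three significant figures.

ω₂ = 4.335 rad/s (from 0.69 rev/s).
Differentiating the loop-closure r₂e^{iθ₂}+r₃e^{iθ₃}=r₁+r₄e^{iθ₄} gives r₂ω₂e^{iθ₂}+r₃ω₃e^{iθ₃}=r₄ω₄e^{iθ₄}.
Eliminating the other unknown: ω₃ = r₂ω₂ sin(θ₄−θ₂) / [r₃ sin(θ₃−θ₄)].
Numerator sine = +0.84057; denominator sine = +0.83485.
Result = 0.0355·4.335·(+0.84057) / (0.0968·(+0.83485)) = +1.6008 rad/s; magnitude 1.6008 rad/s.

1.60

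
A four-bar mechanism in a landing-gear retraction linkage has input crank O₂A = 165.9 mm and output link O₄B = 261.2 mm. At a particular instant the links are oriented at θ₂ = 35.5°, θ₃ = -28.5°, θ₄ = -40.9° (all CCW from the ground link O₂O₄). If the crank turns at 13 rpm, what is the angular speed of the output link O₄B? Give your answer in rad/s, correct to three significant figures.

ω₂ = 1.361 rad/s (from 13 rpm).
Differentiating the loop-closure r₂e^{iθ₂}+r₃e^{iθ₃}=r₁+r₄e^{iθ₄} gives r₂ω₂e^{iθ₂}+r₃ω₃e^{iθ₃}=r₄ω₄e^{iθ₄}.
Eliminating the other unknown: ω₄ = r₂ω₂ sin(θ₂−θ₃) / [r₄ sin(θ₄−θ₃)].
Numerator sine = +0.89879; denominator sine = -0.21474.
Result = 0.1659·1.361·(+0.89879) / (0.2612·(-0.21474)) = -3.6191 rad/s; magnitude 3.6191 rad/s.

3.62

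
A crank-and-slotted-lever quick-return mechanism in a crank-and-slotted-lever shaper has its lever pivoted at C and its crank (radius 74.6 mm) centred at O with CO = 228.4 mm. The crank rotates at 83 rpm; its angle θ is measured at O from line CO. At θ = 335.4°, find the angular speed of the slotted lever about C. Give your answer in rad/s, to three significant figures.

ω = 8.692 rad/s (from 83 rpm).
Crank pin A relative to C: A = (d + r cosθ, r sinθ); lever angle φ = atan2(r sinθ, d + r cosθ).
Differentiating tanφ: φ̇ = rω(d cosθ + r)/(d² + r² + 2dr cosθ).
d² + r² + 2dr cosθ = |CA|² = 0.088716 m²;  d cosθ + r = +0.28227 m.
|ω_lever| = |0.0746·8.692·+0.28227| / 0.088716 = 2.063 rad/s.

2.06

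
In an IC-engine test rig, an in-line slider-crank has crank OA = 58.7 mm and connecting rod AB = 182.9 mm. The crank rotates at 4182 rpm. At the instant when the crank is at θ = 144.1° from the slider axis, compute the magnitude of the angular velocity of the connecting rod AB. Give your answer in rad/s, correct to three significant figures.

116

ω = 437.9 rad/s (converted from 4182 rpm).
The rod makes angle φ with the slider axis where L sinφ = r sinθ; differentiating, L cosφ·φ̇ = r ω cosθ.
L cosφ = √(L² − r² sin²θ) = 0.17963 m.
|ω_rod| = r ω |cosθ| / √(L² − r² sin²θ) = 0.0587·437.9·0.81004/0.17963 = 115.92 rad/s.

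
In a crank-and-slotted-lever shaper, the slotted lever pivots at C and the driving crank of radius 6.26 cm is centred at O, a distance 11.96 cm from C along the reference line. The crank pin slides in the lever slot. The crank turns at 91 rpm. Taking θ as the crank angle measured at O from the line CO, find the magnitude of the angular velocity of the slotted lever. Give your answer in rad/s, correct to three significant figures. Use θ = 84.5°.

ω = 9.529 rad/s (from 91 rpm).
Crank pin A relative to C: A = (d + r cosθ, r sinθ); lever angle φ = atan2(r sinθ, d + r cosθ).
Differentiating tanφ: φ̇ = rω(d cosθ + r)/(d² + r² + 2dr cosθ).
d² + r² + 2dr cosθ = |CA|² = 0.0196581 m²;  d cosθ + r = +0.074063 m.
|ω_lever| = |0.0626·9.529·+0.074063| / 0.0196581 = 2.2475 rad/s.

2.25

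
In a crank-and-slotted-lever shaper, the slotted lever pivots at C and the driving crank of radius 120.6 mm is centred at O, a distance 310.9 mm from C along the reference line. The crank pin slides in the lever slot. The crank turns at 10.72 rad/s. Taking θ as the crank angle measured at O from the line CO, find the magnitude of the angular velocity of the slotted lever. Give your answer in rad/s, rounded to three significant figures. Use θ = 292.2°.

2.21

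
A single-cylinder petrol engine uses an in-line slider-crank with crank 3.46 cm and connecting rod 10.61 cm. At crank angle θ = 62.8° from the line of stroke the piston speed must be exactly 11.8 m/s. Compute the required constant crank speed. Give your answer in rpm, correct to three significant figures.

3170

For an in-line slider-crank, |v_piston| = rω|sinθ|·[1 + r cosθ/√(L² − r² sin²θ)].
With r = 0.0346 m, L = 0.1061 m, θ = 62.8°: the bracketed kinematic factor |dx/dθ| = 0.035567 m.
ω = v/|dx/dθ| = 11.8/0.035567 = 331.77 rad/s.
N = 60ω/(2π) = 3168.1 rpm.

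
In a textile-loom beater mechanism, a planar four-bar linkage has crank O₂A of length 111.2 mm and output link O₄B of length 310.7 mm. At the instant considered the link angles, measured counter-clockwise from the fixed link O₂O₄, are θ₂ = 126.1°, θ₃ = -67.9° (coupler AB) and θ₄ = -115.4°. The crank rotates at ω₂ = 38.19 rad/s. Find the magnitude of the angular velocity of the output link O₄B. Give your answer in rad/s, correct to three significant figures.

ω₂ = 38.19 rad/s
Differentiating the loop-closure r₂e^{iθ₂}+r₃e^{iθ₃}=r₁+r₄e^{iθ₄} gives r₂ω₂e^{iθ₂}+r₃ω₃e^{iθ₃}=r₄ω₄e^{iθ₄}.
Eliminating the other unknown: ω₄ = r₂ω₂ sin(θ₂−θ₃) / [r₄ sin(θ₄−θ₃)].
Numerator sine = -0.24192; denominator sine = -0.73728.
Result = 0.1112·38.19·(-0.24192) / (0.3107·(-0.73728)) = +4.4849 rad/s; magnitude 4.4849 rad/s.

4.48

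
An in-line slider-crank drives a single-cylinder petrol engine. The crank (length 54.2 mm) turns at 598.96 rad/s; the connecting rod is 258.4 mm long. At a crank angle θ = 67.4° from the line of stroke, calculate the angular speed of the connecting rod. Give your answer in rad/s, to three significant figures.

ω = 599 rad/s
The rod makes angle φ with the slider axis where L sinφ = r sinθ; differentiating, L cosφ·φ̇ = r ω cosθ.
L cosφ = √(L² − r² sin²θ) = 0.25351 m.
|ω_rod| = r ω |cosθ| / √(L² − r² sin²θ) = 0.0542·599·0.38430/0.25351 = 49.212 rad/s.

49.2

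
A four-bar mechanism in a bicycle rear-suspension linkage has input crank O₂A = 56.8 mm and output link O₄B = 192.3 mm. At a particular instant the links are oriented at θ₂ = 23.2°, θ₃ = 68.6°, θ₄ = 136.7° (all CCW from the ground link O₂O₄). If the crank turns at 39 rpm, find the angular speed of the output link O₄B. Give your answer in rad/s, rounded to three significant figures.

ω₂ = 4.084 rad/s (from 39 rpm).
Differentiating the loop-closure r₂e^{iθ₂}+r₃e^{iθ₃}=r₁+r₄e^{iθ₄} gives r₂ω₂e^{iθ₂}+r₃ω₃e^{iθ₃}=r₄ω₄e^{iθ₄}.
Eliminating the other unknown: ω₄ = r₂ω₂ sin(θ₂−θ₃) / [r₄ sin(θ₄−θ₃)].
Numerator sine = -0.71203; denominator sine = +0.92784.
Result = 0.0568·4.084·(-0.71203) / (0.1923·(+0.92784)) = -0.92574 rad/s; magnitude 0.92574 rad/s.

0.926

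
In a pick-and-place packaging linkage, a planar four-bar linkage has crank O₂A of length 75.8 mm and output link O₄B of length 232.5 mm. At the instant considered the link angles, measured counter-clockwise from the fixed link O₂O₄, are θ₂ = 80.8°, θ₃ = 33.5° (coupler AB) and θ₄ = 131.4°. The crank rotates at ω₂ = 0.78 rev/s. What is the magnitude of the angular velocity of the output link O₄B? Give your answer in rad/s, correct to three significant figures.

1.19

ω₂ = 4.901 rad/s (from 0.78 rev/s).
Differentiating the loop-closure r₂e^{iθ₂}+r₃e^{iθ₃}=r₁+r₄e^{iθ₄} gives r₂ω₂e^{iθ₂}+r₃ω₃e^{iθ₃}=r₄ω₄e^{iθ₄}.
Eliminating the other unknown: ω₄ = r₂ω₂ sin(θ₂−θ₃) / [r₄ sin(θ₄−θ₃)].
Numerator sine = +0.73491; denominator sine = +0.99051.
Result = 0.0758·4.901·(+0.73491) / (0.2325·(+0.99051)) = +1.1855 rad/s; magnitude 1.1855 rad/s.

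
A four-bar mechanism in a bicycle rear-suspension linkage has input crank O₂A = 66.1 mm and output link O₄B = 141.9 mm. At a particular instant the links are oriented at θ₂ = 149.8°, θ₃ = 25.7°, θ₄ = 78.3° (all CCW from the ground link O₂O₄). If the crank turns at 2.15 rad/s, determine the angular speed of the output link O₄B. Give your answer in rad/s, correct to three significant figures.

ω₂ = 2.15 rad/s
Differentiating the loop-closure r₂e^{iθ₂}+r₃e^{iθ₃}=r₁+r₄e^{iθ₄} gives r₂ω₂e^{iθ₂}+r₃ω₃e^{iθ₃}=r₄ω₄e^{iθ₄}.
Eliminating the other unknown: ω₄ = r₂ω₂ sin(θ₂−θ₃) / [r₄ sin(θ₄−θ₃)].
Numerator sine = +0.82806; denominator sine = +0.79441.
Result = 0.0661·2.15·(+0.82806) / (0.1419·(+0.79441)) = +1.0439 rad/s; magnitude 1.0439 rad/s.

1.04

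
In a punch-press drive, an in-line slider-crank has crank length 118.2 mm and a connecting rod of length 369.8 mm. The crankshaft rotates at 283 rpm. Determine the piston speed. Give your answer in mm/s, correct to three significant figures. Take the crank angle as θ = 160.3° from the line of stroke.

823

ω = 2π·283/60 = 29.64 rad/s
For an in-line slider-crank, x = r cosθ + √(L² − r² sin²θ), so v = −rω sinθ·[1 + r cosθ/√(L² − r² sin²θ)].
With r = 0.1182 m, L = 0.3698 m, θ = 160.3°: √(L² − r² sin²θ) = 0.36765 m.
v = −0.1182·29.64·0.33710·[1 + 0.1182·-0.94147/0.36765] = -0.8234 m/s.
|v| = 0.8234 m/s = 823.4 mm/s.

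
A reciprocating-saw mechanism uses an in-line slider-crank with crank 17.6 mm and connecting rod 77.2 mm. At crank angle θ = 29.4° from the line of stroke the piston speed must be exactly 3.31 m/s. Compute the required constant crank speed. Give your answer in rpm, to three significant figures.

For an in-line slider-crank, |v_piston| = rω|sinθ|·[1 + r cosθ/√(L² − r² sin²θ)].
With r = 0.0176 m, L = 0.0772 m, θ = 29.4°: the bracketed kinematic factor |dx/dθ| = 0.010367 m.
ω = v/|dx/dθ| = 3.31/0.010367 = 319.29 rad/s.
N = 60ω/(2π) = 3049 rpm.

3050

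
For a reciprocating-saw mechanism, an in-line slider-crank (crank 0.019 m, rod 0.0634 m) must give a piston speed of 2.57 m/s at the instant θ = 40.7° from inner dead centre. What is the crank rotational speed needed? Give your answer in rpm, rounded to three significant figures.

For an in-line slider-crank, |v_piston| = rω|sinθ|·[1 + r cosθ/√(L² − r² sin²θ)].
With r = 0.019 m, L = 0.0634 m, θ = 40.7°: the bracketed kinematic factor |dx/dθ| = 0.01526 m.
ω = v/|dx/dθ| = 2.57/0.01526 = 168.41 rad/s.
N = 60ω/(2π) = 1608.2 rpm.

1610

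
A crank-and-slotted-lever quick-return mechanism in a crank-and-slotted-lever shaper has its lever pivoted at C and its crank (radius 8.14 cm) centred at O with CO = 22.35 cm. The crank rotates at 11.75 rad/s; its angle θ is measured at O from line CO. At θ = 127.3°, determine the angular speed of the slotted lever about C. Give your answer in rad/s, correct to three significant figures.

1.50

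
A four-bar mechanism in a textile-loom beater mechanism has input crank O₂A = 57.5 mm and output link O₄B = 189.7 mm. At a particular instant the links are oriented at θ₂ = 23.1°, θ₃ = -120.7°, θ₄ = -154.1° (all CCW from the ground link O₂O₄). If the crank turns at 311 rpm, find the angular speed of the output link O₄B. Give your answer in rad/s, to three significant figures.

ω₂ = 32.57 rad/s (from 311 rpm).
Differentiating the loop-closure r₂e^{iθ₂}+r₃e^{iθ₃}=r₁+r₄e^{iθ₄} gives r₂ω₂e^{iθ₂}+r₃ω₃e^{iθ₃}=r₄ω₄e^{iθ₄}.
Eliminating the other unknown: ω₄ = r₂ω₂ sin(θ₂−θ₃) / [r₄ sin(θ₄−θ₃)].
Numerator sine = +0.59061; denominator sine = -0.55048.
Result = 0.0575·32.57·(+0.59061) / (0.1897·(-0.55048)) = -10.591 rad/s; magnitude 10.591 rad/s.

10.6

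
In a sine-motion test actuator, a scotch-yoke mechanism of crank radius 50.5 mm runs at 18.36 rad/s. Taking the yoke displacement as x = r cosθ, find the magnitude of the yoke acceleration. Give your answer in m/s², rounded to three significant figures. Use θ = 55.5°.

ω = 18.36 rad/s
x = r cosθ ⇒ ẍ = −rω² cosθ (ω constant).
|a| = rω²|cosθ| = 0.0505·(18.36)²·|cos 55.5°| = 9.6419 m/s².

9.64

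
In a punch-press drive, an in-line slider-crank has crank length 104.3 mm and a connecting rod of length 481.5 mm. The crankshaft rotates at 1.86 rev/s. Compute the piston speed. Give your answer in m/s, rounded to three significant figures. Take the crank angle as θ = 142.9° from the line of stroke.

ω = 2π·1.86 = 11.69 rad/s
For an in-line slider-crank, x = r cosθ + √(L² − r² sin²θ), so v = −rω sinθ·[1 + r cosθ/√(L² − r² sin²θ)].
With r = 0.1043 m, L = 0.4815 m, θ = 142.9°: √(L² − r² sin²θ) = 0.47737 m.
v = −0.1043·11.69·0.60321·[1 + 0.1043·-0.79758/0.47737] = -0.60714 m/s.
|v| = 0.60714 m/s.

0.607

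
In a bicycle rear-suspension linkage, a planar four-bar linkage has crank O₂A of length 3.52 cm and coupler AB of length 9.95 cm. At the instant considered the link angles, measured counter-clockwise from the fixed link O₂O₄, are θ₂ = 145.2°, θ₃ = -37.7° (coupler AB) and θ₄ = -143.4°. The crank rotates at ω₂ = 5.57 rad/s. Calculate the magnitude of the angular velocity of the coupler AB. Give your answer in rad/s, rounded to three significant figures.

ω₂ = 5.57 rad/s
Differentiating the loop-closure r₂e^{iθ₂}+r₃e^{iθ₃}=r₁+r₄e^{iθ₄} gives r₂ω₂e^{iθ₂}+r₃ω₃e^{iθ₃}=r₄ω₄e^{iθ₄}.
Eliminating the other unknown: ω₃ = r₂ω₂ sin(θ₄−θ₂) / [r₃ sin(θ₃−θ₄)].
Numerator sine = +0.94777; denominator sine = +0.96269.
Result = 0.0352·5.57·(+0.94777) / (0.0995·(+0.96269)) = +1.9399 rad/s; magnitude 1.9399 rad/s.

1.94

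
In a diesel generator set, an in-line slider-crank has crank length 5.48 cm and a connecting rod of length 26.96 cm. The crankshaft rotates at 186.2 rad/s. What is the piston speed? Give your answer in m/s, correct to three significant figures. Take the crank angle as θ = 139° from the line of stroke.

5.66

ω = 186.2 rad/s
For an in-line slider-crank, x = r cosθ + √(L² − r² sin²θ), so v = −rω sinθ·[1 + r cosθ/√(L² − r² sin²θ)].
With r = 0.0548 m, L = 0.2696 m, θ = 139°: √(L² − r² sin²θ) = 0.26719 m.
v = −0.0548·186.2·0.65606·[1 + 0.0548·-0.75471/0.26719] = -5.6581 m/s.
|v| = 5.6581 m/s.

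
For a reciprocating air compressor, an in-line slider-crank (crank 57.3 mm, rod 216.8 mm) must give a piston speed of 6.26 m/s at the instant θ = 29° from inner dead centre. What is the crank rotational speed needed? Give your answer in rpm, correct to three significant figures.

1750

For an in-line slider-crank, |v_piston| = rω|sinθ|·[1 + r cosθ/√(L² − r² sin²θ)].
With r = 0.0573 m, L = 0.2168 m, θ = 29°: the bracketed kinematic factor |dx/dθ| = 0.034255 m.
ω = v/|dx/dθ| = 6.26/0.034255 = 182.75 rad/s.
N = 60ω/(2π) = 1745.1 rpm.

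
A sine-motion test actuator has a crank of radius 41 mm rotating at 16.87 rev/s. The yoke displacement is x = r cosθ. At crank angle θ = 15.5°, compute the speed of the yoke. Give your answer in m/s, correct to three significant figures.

1.16

ω = 106 rad/s (from 16.87 rev/s).
x = r cosθ ⇒ ẋ = −rω sinθ.
|v| = rω|sinθ| = 0.041·106·|sin 15.5°| = 1.1614 m/s.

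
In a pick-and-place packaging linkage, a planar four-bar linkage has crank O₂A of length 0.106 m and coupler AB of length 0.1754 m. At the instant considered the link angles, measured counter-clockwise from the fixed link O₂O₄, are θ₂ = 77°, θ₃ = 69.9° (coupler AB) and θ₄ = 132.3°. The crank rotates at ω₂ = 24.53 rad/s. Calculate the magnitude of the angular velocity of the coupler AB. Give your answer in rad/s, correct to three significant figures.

13.8

ω₂ = 24.53 rad/s
Differentiating the loop-closure r₂e^{iθ₂}+r₃e^{iθ₃}=r₁+r₄e^{iθ₄} gives r₂ω₂e^{iθ₂}+r₃ω₃e^{iθ₃}=r₄ω₄e^{iθ₄}.
Eliminating the other unknown: ω₃ = r₂ω₂ sin(θ₄−θ₂) / [r₃ sin(θ₃−θ₄)].
Numerator sine = +0.82214; denominator sine = -0.88620.
Result = 0.106·24.53·(+0.82214) / (0.1754·(-0.88620)) = -13.753 rad/s; magnitude 13.753 rad/s.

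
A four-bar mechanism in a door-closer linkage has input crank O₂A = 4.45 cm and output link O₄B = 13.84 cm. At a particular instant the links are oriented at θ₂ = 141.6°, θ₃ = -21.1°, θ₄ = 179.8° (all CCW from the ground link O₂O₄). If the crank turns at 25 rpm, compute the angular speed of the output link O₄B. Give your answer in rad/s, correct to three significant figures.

0.702

ω₂ = 2.618 rad/s (from 25 rpm).
Differentiating the loop-closure r₂e^{iθ₂}+r₃e^{iθ₃}=r₁+r₄e^{iθ₄} gives r₂ω₂e^{iθ₂}+r₃ω₃e^{iθ₃}=r₄ω₄e^{iθ₄}.
Eliminating the other unknown: ω₄ = r₂ω₂ sin(θ₂−θ₃) / [r₄ sin(θ₄−θ₃)].
Numerator sine = +0.29737; denominator sine = -0.35674.
Result = 0.0445·2.618·(+0.29737) / (0.1384·(-0.35674)) = -0.70169 rad/s; magnitude 0.70169 rad/s.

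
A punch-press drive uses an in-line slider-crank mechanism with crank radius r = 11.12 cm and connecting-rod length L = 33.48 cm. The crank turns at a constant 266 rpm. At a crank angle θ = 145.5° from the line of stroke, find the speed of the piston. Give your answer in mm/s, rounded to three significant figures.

ω = 2π·266/60 = 27.86 rad/s
For an in-line slider-crank, x = r cosθ + √(L² − r² sin²θ), so v = −rω sinθ·[1 + r cosθ/√(L² − r² sin²θ)].
With r = 0.1112 m, L = 0.3348 m, θ = 145.5°: √(L² − r² sin²θ) = 0.32882 m.
v = −0.1112·27.86·0.56641·[1 + 0.1112·-0.82413/0.32882] = -1.2655 m/s.
|v| = 1.2655 m/s = 1265.5 mm/s.

1270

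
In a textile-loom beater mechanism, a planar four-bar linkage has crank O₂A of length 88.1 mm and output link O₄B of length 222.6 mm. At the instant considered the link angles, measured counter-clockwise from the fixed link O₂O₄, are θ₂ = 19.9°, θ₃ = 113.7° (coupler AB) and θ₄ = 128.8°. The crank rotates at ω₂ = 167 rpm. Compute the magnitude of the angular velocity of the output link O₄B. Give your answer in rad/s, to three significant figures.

ω₂ = 17.49 rad/s (from 167 rpm).
Differentiating the loop-closure r₂e^{iθ₂}+r₃e^{iθ₃}=r₁+r₄e^{iθ₄} gives r₂ω₂e^{iθ₂}+r₃ω₃e^{iθ₃}=r₄ω₄e^{iθ₄}.
Eliminating the other unknown: ω₄ = r₂ω₂ sin(θ₂−θ₃) / [r₄ sin(θ₄−θ₃)].
Numerator sine = -0.99780; denominator sine = +0.26050.
Result = 0.0881·17.49·(-0.99780) / (0.2226·(+0.26050)) = -26.511 rad/s; magnitude 26.511 rad/s.

26.5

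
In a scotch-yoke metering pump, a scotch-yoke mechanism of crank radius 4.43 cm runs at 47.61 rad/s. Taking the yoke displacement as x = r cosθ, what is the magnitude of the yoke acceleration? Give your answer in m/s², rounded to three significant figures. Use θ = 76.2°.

ω = 47.61 rad/s
x = r cosθ ⇒ ẍ = −rω² cosθ (ω constant).
|a| = rω²|cosθ| = 0.0443·(47.61)²·|cos 76.2°| = 23.952 m/s².

24.0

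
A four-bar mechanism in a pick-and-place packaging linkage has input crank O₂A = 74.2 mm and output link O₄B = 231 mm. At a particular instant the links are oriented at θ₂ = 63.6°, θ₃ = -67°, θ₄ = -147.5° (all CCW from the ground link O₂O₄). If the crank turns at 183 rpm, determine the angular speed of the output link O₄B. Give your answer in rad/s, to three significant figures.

ω₂ = 19.16 rad/s (from 183 rpm).
Differentiating the loop-closure r₂e^{iθ₂}+r₃e^{iθ₃}=r₁+r₄e^{iθ₄} gives r₂ω₂e^{iθ₂}+r₃ω₃e^{iθ₃}=r₄ω₄e^{iθ₄}.
Eliminating the other unknown: ω₄ = r₂ω₂ sin(θ₂−θ₃) / [r₄ sin(θ₄−θ₃)].
Numerator sine = +0.75927; denominator sine = -0.98629.
Result = 0.0742·19.16·(+0.75927) / (0.231·(-0.98629)) = -4.7388 rad/s; magnitude 4.7388 rad/s.

4.74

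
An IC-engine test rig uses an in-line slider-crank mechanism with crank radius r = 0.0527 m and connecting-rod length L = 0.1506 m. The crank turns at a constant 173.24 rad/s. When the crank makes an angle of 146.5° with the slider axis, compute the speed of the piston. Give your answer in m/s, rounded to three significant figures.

3.54

ω = 173.2 rad/s
For an in-line slider-crank, x = r cosθ + √(L² − r² sin²θ), so v = −rω sinθ·[1 + r cosθ/√(L² − r² sin²θ)].
With r = 0.0527 m, L = 0.1506 m, θ = 146.5°: √(L² − r² sin²θ) = 0.14776 m.
v = −0.0527·173.2·0.55194·[1 + 0.0527·-0.83389/0.14776] = -3.5404 m/s.
|v| = 3.5404 m/s.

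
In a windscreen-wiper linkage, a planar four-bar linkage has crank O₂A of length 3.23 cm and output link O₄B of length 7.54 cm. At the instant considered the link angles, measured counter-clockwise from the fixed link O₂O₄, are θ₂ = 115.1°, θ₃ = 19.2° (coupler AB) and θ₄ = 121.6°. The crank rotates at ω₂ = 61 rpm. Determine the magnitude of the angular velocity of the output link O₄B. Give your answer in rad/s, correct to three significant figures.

ω₂ = 6.388 rad/s (from 61 rpm).
Differentiating the loop-closure r₂e^{iθ₂}+r₃e^{iθ₃}=r₁+r₄e^{iθ₄} gives r₂ω₂e^{iθ₂}+r₃ω₃e^{iθ₃}=r₄ω₄e^{iθ₄}.
Eliminating the other unknown: ω₄ = r₂ω₂ sin(θ₂−θ₃) / [r₄ sin(θ₄−θ₃)].
Numerator sine = +0.99470; denominator sine = +0.97667.
Result = 0.0323·6.388·(+0.99470) / (0.0754·(+0.97667)) = +2.787 rad/s; magnitude 2.787 rad/s.

2.79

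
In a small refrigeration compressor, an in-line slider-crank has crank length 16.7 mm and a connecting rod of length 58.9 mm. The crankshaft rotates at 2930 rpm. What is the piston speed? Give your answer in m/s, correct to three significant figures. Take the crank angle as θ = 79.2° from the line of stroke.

ω = 2π·2930/60 = 306.8 rad/s
For an in-line slider-crank, x = r cosθ + √(L² − r² sin²θ), so v = −rω sinθ·[1 + r cosθ/√(L² − r² sin²θ)].
With r = 0.0167 m, L = 0.0589 m, θ = 79.2°: √(L² − r² sin²θ) = 0.05657 m.
v = −0.0167·306.8·0.98229·[1 + 0.0167·0.18738/0.05657] = -5.3117 m/s.
|v| = 5.3117 m/s.

5.31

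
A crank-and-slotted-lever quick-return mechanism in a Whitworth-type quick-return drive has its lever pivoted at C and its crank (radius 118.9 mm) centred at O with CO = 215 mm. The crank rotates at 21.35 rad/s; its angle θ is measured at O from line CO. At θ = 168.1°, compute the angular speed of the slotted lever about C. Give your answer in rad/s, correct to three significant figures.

22.5

ω = 21.35 rad/s
Crank pin A relative to C: A = (d + r cosθ, r sinθ); lever angle φ = atan2(r sinθ, d + r cosθ).
Differentiating tanφ: φ̇ = rω(d cosθ + r)/(d² + r² + 2dr cosθ).
d² + r² + 2dr cosθ = |CA|² = 0.010334 m²;  d cosθ + r = -0.091479 m.
|ω_lever| = |0.1189·21.35·-0.091479| / 0.010334 = 22.472 rad/s.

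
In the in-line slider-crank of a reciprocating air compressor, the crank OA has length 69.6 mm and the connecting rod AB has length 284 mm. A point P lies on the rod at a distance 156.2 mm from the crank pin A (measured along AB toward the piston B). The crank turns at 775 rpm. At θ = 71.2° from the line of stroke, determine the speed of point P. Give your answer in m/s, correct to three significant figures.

ω = 81.16 rad/s.  Crank-pin speed |V_A| = rω = 5.6486 m/s, perpendicular to OA.
Rod angle: sinφ = −(r/L) sinθ ⇒ φ = -13.415°; ω_rod = −rω cosθ/√(L²−r²sin²θ) = -6.5894 rad/s.
V_P = V_A + ω_rod × AP, with AP = 0.1562 m along the rod.
Components: V_Px = −rω sinθ − a·ω_rod·sinφ = -5.586 m/s;  V_Py = rω cosθ + a·ω_rod·cosφ = +0.81916 m/s.
|V_P| = √(V_Px² + V_Py²) = 5.6458 m/s.

5.65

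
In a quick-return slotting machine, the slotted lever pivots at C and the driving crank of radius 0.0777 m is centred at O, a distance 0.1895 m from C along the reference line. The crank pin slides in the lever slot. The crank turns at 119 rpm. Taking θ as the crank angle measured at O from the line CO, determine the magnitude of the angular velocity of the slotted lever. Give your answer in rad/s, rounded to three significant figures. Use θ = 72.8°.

ω = 12.46 rad/s (from 119 rpm).
Crank pin A relative to C: A = (d + r cosθ, r sinθ); lever angle φ = atan2(r sinθ, d + r cosθ).
Differentiating tanφ: φ̇ = rω(d cosθ + r)/(d² + r² + 2dr cosθ).
d² + r² + 2dr cosθ = |CA|² = 0.0506556 m²;  d cosθ + r = +0.13374 m.
|ω_lever| = |0.0777·12.46·+0.13374| / 0.0506556 = 2.5563 rad/s.

2.56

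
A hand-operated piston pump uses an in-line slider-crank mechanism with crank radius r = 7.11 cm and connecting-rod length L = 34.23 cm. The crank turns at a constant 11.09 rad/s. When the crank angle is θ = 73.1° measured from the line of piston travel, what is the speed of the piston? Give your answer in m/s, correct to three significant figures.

ω = 11.09 rad/s
For an in-line slider-crank, x = r cosθ + √(L² − r² sin²θ), so v = −rω sinθ·[1 + r cosθ/√(L² − r² sin²θ)].
With r = 0.0711 m, L = 0.3423 m, θ = 73.1°: √(L² − r² sin²θ) = 0.33547 m.
v = −0.0711·11.09·0.95681·[1 + 0.0711·0.29070/0.33547] = -0.80093 m/s.
|v| = 0.80093 m/s.

0.801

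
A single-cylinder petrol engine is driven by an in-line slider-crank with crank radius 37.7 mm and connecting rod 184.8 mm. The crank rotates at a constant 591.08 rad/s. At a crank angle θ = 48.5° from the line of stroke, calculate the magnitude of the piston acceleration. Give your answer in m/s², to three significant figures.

8420

ω = 591.1 rad/s
x(θ) = r cosθ + √(L² − r² sin²θ); with ω constant, a = ω²·d²x/dθ².
d²x/dθ² = −r cosθ − r²(cos2θ)/√u − r⁴ sin²2θ/(4u^{3/2}),  u = L² − r² sin²θ = 0.0333538 m².
Substituting r = 0.0377 m, L = 0.1848 m, θ = 48.5°: d²x/dθ² = -0.024114 m.
a = ω²·d²x/dθ² = (591.1)²·(-0.024114) = -8424.9 m/s²;  |a| = 8424.9 m/s².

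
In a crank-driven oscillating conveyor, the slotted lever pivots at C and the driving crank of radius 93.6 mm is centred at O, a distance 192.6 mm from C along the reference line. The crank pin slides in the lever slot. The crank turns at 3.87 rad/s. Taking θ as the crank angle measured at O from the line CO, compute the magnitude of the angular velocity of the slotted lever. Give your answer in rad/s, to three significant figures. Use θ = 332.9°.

1.23

ω = 3.87 rad/s
Crank pin A relative to C: A = (d + r cosθ, r sinθ); lever angle φ = atan2(r sinθ, d + r cosθ).
Differentiating tanφ: φ̇ = rω(d cosθ + r)/(d² + r² + 2dr cosθ).
d² + r² + 2dr cosθ = |CA|² = 0.0779521 m²;  d cosθ + r = +0.26505 m.
|ω_lever| = |0.0936·3.87·+0.26505| / 0.0779521 = 1.2317 rad/s.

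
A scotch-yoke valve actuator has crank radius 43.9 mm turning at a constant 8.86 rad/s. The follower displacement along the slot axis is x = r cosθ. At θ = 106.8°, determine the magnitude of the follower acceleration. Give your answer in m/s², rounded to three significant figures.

0.996

ω = 8.86 rad/s
x = r cosθ ⇒ ẍ = −rω² cosθ (ω constant).
|a| = rω²|cosθ| = 0.0439·(8.86)²·|cos 106.8°| = 0.99604 m/s².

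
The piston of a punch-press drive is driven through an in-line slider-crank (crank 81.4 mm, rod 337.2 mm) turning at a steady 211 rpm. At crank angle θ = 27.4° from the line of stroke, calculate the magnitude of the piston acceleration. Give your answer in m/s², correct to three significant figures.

40.9

ω = 2π·211/60 = 22.1 rad/s
x(θ) = r cosθ + √(L² − r² sin²θ); with ω constant, a = ω²·d²x/dθ².
d²x/dθ² = −r cosθ − r²(cos2θ)/√u − r⁴ sin²2θ/(4u^{3/2}),  u = L² − r² sin²θ = 0.112301 m².
Substituting r = 0.0814 m, L = 0.3372 m, θ = 27.4°: d²x/dθ² = -0.08386 m.
a = ω²·d²x/dθ² = (22.1)²·(-0.08386) = -40.943 m/s²;  |a| = 40.943 m/s².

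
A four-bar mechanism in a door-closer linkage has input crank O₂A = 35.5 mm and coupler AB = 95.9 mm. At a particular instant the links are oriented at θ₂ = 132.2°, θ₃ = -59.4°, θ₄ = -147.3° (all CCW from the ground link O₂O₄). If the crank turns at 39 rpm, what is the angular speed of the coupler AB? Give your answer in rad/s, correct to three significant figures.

1.49

ω₂ = 4.084 rad/s (from 39 rpm).
Differentiating the loop-closure r₂e^{iθ₂}+r₃e^{iθ₃}=r₁+r₄e^{iθ₄} gives r₂ω₂e^{iθ₂}+r₃ω₃e^{iθ₃}=r₄ω₄e^{iθ₄}.
Eliminating the other unknown: ω₃ = r₂ω₂ sin(θ₄−θ₂) / [r₃ sin(θ₃−θ₄)].
Numerator sine = +0.98629; denominator sine = +0.99933.
Result = 0.0355·4.084·(+0.98629) / (0.0959·(+0.99933)) = +1.4921 rad/s; magnitude 1.4921 rad/s.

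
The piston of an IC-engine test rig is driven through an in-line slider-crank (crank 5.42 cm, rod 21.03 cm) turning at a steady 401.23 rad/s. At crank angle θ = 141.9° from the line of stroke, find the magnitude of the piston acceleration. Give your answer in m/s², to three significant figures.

ω = 401.2 rad/s
x(θ) = r cosθ + √(L² − r² sin²θ); with ω constant, a = ω²·d²x/dθ².
d²x/dθ² = −r cosθ − r²(cos2θ)/√u − r⁴ sin²2θ/(4u^{3/2}),  u = L² − r² sin²θ = 0.0431076 m².
Substituting r = 0.0542 m, L = 0.2103 m, θ = 141.9°: d²x/dθ² = +0.03905 m.
a = ω²·d²x/dθ² = (401.2)²·(+0.03905) = +6286.4 m/s²;  |a| = 6286.4 m/s².

6290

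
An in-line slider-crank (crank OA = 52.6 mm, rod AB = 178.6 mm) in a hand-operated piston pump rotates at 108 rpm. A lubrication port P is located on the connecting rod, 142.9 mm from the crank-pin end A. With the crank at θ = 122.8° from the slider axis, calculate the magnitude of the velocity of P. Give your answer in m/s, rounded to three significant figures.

ω = 11.31 rad/s.  Crank-pin speed |V_A| = rω = 0.59489 m/s, perpendicular to OA.
Rod angle: sinφ = −(r/L) sinθ ⇒ φ = -14.333°; ω_rod = −rω cosθ/√(L²−r²sin²θ) = +1.8623 rad/s.
V_P = V_A + ω_rod × AP, with AP = 0.1429 m along the rod.
Components: V_Px = −rω sinθ − a·ω_rod·sinφ = -0.43416 m/s;  V_Py = rω cosθ + a·ω_rod·cosφ = -0.064415 m/s.
|V_P| = √(V_Px² + V_Py²) = 0.43892 m/s.

0.439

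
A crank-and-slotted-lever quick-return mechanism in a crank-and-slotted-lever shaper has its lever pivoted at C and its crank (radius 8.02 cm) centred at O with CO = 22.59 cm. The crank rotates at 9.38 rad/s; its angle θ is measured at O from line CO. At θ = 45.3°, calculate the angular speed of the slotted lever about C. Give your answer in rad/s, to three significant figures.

2.17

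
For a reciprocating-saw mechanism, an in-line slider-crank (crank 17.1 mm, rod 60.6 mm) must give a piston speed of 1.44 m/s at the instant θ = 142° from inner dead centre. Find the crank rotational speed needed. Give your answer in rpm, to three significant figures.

1690

For an in-line slider-crank, |v_piston| = rω|sinθ|·[1 + r cosθ/√(L² − r² sin²θ)].
With r = 0.0171 m, L = 0.0606 m, θ = 142°: the bracketed kinematic factor |dx/dθ| = 0.0081507 m.
ω = v/|dx/dθ| = 1.44/0.0081507 = 176.67 rad/s.
N = 60ω/(2π) = 1687.1 rpm.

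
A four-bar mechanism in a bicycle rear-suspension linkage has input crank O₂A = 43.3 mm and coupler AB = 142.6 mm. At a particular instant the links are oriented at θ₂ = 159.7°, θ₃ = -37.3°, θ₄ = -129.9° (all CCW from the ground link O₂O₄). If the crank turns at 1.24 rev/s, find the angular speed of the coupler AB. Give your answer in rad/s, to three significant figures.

2.23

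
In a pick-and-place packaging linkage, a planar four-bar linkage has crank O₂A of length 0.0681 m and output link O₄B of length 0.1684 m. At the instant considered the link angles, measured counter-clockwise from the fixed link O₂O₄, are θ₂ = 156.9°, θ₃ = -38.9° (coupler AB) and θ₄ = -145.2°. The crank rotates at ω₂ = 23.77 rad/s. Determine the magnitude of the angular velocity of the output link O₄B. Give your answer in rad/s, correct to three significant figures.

ω₂ = 23.77 rad/s
Differentiating the loop-closure r₂e^{iθ₂}+r₃e^{iθ₃}=r₁+r₄e^{iθ₄} gives r₂ω₂e^{iθ₂}+r₃ω₃e^{iθ₃}=r₄ω₄e^{iθ₄}.
Eliminating the other unknown: ω₄ = r₂ω₂ sin(θ₂−θ₃) / [r₄ sin(θ₄−θ₃)].
Numerator sine = -0.27228; denominator sine = -0.95981.
Result = 0.0681·23.77·(-0.27228) / (0.1684·(-0.95981)) = +2.7269 rad/s; magnitude 2.7269 rad/s.

2.73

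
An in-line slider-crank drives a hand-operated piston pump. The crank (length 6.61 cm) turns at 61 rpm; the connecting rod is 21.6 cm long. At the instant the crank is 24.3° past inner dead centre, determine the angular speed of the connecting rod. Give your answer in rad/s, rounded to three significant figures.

1.80

ω = 6.388 rad/s (converted from 61 rpm).
The rod makes angle φ with the slider axis where L sinφ = r sinθ; differentiating, L cosφ·φ̇ = r ω cosθ.
L cosφ = √(L² − r² sin²θ) = 0.21428 m.
|ω_rod| = r ω |cosθ| / √(L² − r² sin²θ) = 0.0661·6.388·0.91140/0.21428 = 1.7959 rad/s.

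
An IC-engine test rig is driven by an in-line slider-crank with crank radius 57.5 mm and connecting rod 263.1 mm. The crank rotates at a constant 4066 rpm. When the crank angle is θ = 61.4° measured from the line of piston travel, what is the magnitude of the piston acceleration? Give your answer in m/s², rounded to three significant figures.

ω = 2π·4066/60 = 425.8 rad/s
x(θ) = r cosθ + √(L² − r² sin²θ); with ω constant, a = ω²·d²x/dθ².
d²x/dθ² = −r cosθ − r²(cos2θ)/√u − r⁴ sin²2θ/(4u^{3/2}),  u = L² − r² sin²θ = 0.066673 m².
Substituting r = 0.0575 m, L = 0.2631 m, θ = 61.4°: d²x/dθ² = -0.020701 m.
a = ω²·d²x/dθ² = (425.8)²·(-0.020701) = -3753 m/s²;  |a| = 3753 m/s².

3750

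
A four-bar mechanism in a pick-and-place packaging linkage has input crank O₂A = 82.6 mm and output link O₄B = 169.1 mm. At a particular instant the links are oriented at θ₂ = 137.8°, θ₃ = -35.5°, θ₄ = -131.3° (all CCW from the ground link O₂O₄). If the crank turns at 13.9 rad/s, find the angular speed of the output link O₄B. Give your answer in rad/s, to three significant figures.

ω₂ = 13.9 rad/s
Differentiating the loop-closure r₂e^{iθ₂}+r₃e^{iθ₃}=r₁+r₄e^{iθ₄} gives r₂ω₂e^{iθ₂}+r₃ω₃e^{iθ₃}=r₄ω₄e^{iθ₄}.
Eliminating the other unknown: ω₄ = r₂ω₂ sin(θ₂−θ₃) / [r₄ sin(θ₄−θ₃)].
Numerator sine = +0.11667; denominator sine = -0.99488.
Result = 0.0826·13.9·(+0.11667) / (0.1691·(-0.99488)) = -0.79624 rad/s; magnitude 0.79624 rad/s.

0.796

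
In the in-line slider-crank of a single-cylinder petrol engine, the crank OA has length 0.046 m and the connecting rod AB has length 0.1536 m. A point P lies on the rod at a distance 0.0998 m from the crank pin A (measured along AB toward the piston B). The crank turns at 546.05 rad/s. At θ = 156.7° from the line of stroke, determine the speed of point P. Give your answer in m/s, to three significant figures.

11.5

ω = 546 rad/s.  Crank-pin speed |V_A| = rω = 25.118 m/s, perpendicular to OA.
Rod angle: sinφ = −(r/L) sinθ ⇒ φ = -6.803°; ω_rod = −rω cosθ/√(L²−r²sin²θ) = +151.26 rad/s.
V_P = V_A + ω_rod × AP, with AP = 0.0998 m along the rod.
Components: V_Px = −rω sinθ − a·ω_rod·sinφ = -8.1472 m/s;  V_Py = rω cosθ + a·ω_rod·cosφ = -8.0804 m/s.
|V_P| = √(V_Px² + V_Py²) = 11.475 m/s.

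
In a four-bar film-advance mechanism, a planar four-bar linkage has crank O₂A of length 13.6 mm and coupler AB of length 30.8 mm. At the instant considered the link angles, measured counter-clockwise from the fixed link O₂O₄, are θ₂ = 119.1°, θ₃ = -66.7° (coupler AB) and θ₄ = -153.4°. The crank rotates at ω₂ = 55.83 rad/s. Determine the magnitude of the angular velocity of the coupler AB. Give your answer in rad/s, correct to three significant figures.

24.7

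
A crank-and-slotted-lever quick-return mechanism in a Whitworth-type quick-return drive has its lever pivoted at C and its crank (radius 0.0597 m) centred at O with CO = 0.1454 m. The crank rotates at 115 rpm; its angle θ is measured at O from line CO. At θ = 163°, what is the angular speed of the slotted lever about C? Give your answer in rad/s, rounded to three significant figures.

ω = 12.04 rad/s (from 115 rpm).
Crank pin A relative to C: A = (d + r cosθ, r sinθ); lever angle φ = atan2(r sinθ, d + r cosθ).
Differentiating tanφ: φ̇ = rω(d cosθ + r)/(d² + r² + 2dr cosθ).
d² + r² + 2dr cosθ = |CA|² = 0.00810307 m²;  d cosθ + r = -0.079347 m.
|ω_lever| = |0.0597·12.04·-0.079347| / 0.00810307 = 7.0401 rad/s.

7.04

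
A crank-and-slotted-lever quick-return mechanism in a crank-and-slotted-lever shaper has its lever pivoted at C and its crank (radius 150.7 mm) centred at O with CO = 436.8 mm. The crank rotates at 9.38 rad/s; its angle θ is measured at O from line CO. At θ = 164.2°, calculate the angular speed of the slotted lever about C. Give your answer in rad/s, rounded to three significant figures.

4.39

ω = 9.38 rad/s
Crank pin A relative to C: A = (d + r cosθ, r sinθ); lever angle φ = atan2(r sinθ, d + r cosθ).
Differentiating tanφ: φ̇ = rω(d cosθ + r)/(d² + r² + 2dr cosθ).
d² + r² + 2dr cosθ = |CA|² = 0.0868273 m²;  d cosθ + r = -0.2696 m.
|ω_lever| = |0.1507·9.38·-0.2696| / 0.0868273 = 4.3891 rad/s.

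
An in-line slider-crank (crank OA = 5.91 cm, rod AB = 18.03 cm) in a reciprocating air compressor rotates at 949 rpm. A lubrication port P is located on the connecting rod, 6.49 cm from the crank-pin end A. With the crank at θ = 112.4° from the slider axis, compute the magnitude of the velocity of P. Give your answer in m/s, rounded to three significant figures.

5.37

ω = 99.38 rad/s.  Crank-pin speed |V_A| = rω = 5.8733 m/s, perpendicular to OA.
Rod angle: sinφ = −(r/L) sinθ ⇒ φ = -17.641°; ω_rod = −rω cosθ/√(L²−r²sin²θ) = +13.026 rad/s.
V_P = V_A + ω_rod × AP, with AP = 0.0649 m along the rod.
Components: V_Px = −rω sinθ − a·ω_rod·sinφ = -5.1739 m/s;  V_Py = rω cosθ + a·ω_rod·cosφ = -1.4325 m/s.
|V_P| = √(V_Px² + V_Py²) = 5.3686 m/s.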